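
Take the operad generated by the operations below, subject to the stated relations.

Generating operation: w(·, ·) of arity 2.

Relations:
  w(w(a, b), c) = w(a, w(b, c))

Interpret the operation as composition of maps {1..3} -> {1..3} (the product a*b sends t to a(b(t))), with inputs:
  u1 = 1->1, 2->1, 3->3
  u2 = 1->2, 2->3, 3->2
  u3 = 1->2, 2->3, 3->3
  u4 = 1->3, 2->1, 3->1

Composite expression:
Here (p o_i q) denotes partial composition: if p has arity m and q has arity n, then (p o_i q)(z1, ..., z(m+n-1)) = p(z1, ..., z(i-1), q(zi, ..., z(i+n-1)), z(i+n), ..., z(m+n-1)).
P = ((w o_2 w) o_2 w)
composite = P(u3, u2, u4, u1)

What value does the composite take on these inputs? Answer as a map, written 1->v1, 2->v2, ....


1->3, 2->3, 3->3

w(u2, u4) = 1->2, 2->2, 3->2
w(w(u2, u4), u1) = 1->2, 2->2, 3->2
w(u3, w(w(u2, u4), u1)) = 1->3, 2->3, 3->3


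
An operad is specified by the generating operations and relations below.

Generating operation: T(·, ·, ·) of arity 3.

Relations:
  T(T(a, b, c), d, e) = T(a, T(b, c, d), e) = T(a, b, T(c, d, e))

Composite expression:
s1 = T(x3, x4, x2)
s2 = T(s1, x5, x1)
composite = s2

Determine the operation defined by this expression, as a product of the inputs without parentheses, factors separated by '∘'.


x3 ∘ x4 ∘ x2 ∘ x5 ∘ x1

All parenthesizations of T agree; list the x-inputs left to right.
T(x3, x4, x2) reduces to x3 ∘ x4 ∘ x2
T(T(x3, x4, x2), x5, x1) reduces to x3 ∘ x4 ∘ x2 ∘ x5 ∘ x1


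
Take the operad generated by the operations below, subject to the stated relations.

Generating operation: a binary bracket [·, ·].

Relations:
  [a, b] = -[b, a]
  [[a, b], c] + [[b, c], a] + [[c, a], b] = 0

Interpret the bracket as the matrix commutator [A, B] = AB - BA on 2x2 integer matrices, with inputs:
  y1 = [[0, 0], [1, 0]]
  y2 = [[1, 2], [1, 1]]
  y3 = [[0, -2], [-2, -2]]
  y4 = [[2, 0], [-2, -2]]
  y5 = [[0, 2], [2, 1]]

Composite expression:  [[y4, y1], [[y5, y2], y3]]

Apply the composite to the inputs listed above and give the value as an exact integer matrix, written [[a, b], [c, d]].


[[48, 0], [-48, -48]]


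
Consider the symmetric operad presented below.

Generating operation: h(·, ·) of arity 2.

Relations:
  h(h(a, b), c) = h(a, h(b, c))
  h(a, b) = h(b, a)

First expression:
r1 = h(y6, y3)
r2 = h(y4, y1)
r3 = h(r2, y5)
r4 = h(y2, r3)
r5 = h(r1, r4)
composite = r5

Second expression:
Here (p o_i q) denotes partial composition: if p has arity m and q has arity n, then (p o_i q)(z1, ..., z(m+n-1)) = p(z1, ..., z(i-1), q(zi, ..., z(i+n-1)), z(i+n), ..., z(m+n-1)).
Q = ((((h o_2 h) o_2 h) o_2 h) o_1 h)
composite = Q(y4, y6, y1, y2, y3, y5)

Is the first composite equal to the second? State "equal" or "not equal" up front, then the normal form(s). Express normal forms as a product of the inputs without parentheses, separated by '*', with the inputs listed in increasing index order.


In normal form, the first expression is y1 * y2 * y3 * y4 * y5 * y6
In normal form, the second expression is y1 * y2 * y3 * y4 * y5 * y6
Same normal form: equal.

equal: each reduces to y1 * y2 * y3 * y4 * y5 * y6


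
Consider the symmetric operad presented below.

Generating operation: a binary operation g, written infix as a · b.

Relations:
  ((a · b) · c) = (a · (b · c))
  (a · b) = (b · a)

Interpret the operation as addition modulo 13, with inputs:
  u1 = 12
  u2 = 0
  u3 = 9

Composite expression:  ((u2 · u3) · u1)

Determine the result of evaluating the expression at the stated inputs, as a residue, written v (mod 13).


8 (mod 13)

(u2 · u3) = 9
((u2 · u3) · u1) = 8


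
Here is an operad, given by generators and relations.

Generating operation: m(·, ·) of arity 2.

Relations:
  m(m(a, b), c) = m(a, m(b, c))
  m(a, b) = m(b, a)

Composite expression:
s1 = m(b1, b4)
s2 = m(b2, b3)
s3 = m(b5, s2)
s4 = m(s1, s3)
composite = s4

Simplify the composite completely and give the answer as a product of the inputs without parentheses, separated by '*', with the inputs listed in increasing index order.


b1 * b2 * b3 * b4 * b5

Any arrangement under m is one operation, so sort the b-inputs.
m(b1, b4) flattens to b1 * b4
m(b2, b3) flattens to b2 * b3
m(b5, m(b2, b3)) flattens to b5 * b2 * b3
m(m(b1, b4), m(b5, m(b2, b3))) flattens to b1 * b4 * b5 * b2 * b3
the factors in increasing index order: b1 * b2 * b3 * b4 * b5


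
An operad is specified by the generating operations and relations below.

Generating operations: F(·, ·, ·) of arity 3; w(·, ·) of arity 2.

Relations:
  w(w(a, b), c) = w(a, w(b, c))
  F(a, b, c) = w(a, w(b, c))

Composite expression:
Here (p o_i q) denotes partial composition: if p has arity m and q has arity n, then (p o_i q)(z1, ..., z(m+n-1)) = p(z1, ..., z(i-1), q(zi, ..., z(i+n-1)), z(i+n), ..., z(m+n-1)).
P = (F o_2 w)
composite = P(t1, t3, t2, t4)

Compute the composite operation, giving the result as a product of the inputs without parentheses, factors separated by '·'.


Under associativity of F, the answer is the t's in reading order.
w(t3, t2) unparenthesizes to t3 · t2
F(t1, w(t3, t2), t4) unparenthesizes to t1 · t3 · t2 · t4

t1 · t3 · t2 · t4


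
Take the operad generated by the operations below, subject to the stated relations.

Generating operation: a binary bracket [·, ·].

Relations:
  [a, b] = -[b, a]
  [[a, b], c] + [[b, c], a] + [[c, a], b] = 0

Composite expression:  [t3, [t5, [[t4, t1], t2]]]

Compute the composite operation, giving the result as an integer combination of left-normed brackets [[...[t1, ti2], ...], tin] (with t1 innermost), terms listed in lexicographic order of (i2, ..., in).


-[[[[t1, t4], t2], t5], t3]

Left-normed coefficients sit on the t1-initial expansion words.
Composite bracket: [t3, [t5, [[t4, t1], t2]]]
Under [a, b] = ab - ba we get 16 signed associative words (2^4 = 16).
Only words starting with t1 matter:
  the word t1t4t2t5t3 carries sign -1 and contributes -[[[[t1, t4], t2], t5], t3]


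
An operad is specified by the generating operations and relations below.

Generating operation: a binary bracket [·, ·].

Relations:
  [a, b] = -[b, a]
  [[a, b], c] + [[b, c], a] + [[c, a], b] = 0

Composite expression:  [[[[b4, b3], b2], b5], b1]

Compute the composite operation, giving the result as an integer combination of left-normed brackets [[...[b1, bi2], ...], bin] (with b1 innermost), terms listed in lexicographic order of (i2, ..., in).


-[[[[b1, b2], b3], b4], b5] + [[[[b1, b2], b4], b3], b5] + [[[[b1, b3], b4], b2], b5] - [[[[b1, b4], b3], b2], b5] + [[[[b1, b5], b2], b3], b4] - [[[[b1, b5], b2], b4], b3] - [[[[b1, b5], b3], b4], b2] + [[[[b1, b5], b4], b3], b2]

Expand each bracket as ab - ba; the b1-initial words give the coefficients.
Composite bracket: [[[[b4, b3], b2], b5], b1]
Expanding via [a, b] = ab - ba: 16 signed words (2^4 = 16).
Collect the words opening with b1:
  the word b1b2b3b4b5 carries sign -1 and contributes -[[[[b1, b2], b3], b4], b5]
  the word b1b2b4b3b5 carries sign +1 and contributes +[[[[b1, b2], b4], b3], b5]
  the word b1b3b4b2b5 carries sign +1 and contributes +[[[[b1, b3], b4], b2], b5]
  the word b1b4b3b2b5 carries sign -1 and contributes -[[[[b1, b4], b3], b2], b5]
  the word b1b5b2b3b4 carries sign +1 and contributes +[[[[b1, b5], b2], b3], b4]
  the word b1b5b2b4b3 carries sign -1 and contributes -[[[[b1, b5], b2], b4], b3]
  the word b1b5b3b4b2 carries sign -1 and contributes -[[[[b1, b5], b3], b4], b2]
  the word b1b5b4b3b2 carries sign +1 and contributes +[[[[b1, b5], b4], b3], b2]


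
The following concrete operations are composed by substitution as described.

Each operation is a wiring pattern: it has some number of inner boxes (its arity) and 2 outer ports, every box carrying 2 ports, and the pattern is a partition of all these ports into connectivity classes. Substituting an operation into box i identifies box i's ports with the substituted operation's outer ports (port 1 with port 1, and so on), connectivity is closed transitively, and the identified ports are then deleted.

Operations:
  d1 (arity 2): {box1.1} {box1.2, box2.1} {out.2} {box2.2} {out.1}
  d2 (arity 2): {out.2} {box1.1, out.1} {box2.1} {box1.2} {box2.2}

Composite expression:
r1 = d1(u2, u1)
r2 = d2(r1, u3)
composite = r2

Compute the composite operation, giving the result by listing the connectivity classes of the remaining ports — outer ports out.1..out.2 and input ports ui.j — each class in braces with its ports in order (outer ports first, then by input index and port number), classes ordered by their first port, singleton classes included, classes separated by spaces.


{out.1} {out.2} {u1.1, u2.2} {u1.2} {u2.1} {u3.1} {u3.2}

Reachability decides: close wires over d2-identified ports.
after d1, the pattern on (u2, u1) reads {out.1} {out.2} {u1.1, u2.2} {u1.2} {u2.1} (out.j = its outer ports)
after d2, the pattern on (u2, u1, u3) reads {out.1} {out.2} {u1.1, u2.2} {u1.2} {u2.1} {u3.1} {u3.2} (out.j = its outer ports)


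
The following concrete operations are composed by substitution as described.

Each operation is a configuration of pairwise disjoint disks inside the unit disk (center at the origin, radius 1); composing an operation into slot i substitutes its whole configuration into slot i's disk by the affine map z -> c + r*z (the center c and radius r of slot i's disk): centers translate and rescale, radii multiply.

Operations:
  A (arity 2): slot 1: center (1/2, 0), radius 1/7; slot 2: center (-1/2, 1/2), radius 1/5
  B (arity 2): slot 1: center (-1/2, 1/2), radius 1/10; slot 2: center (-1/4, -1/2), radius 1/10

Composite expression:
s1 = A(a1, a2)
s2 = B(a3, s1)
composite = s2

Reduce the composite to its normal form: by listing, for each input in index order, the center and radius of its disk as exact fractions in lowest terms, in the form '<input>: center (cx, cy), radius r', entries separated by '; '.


a1: center (-1/5, -1/2), radius 1/70; a2: center (-3/10, -9/20), radius 1/50; a3: center (-1/2, 1/2), radius 1/10

Affine substitution under B: radii multiply and a-centers shift.
a3: after 1 affine step, its disk has center (-1/2, 1/2), radius 1/10
a1: after 2 affine steps, its disk has center (-1/5, -1/2), radius 1/70
a2: after 2 affine steps, its disk has center (-3/10, -9/20), radius 1/50


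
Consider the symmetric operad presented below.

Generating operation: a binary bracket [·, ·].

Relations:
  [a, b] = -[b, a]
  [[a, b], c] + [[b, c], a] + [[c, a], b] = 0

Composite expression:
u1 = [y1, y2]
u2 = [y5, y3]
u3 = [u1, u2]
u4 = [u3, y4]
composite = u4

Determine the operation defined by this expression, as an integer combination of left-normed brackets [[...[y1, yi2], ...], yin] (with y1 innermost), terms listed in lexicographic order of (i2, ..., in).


-[[[[y1, y2], y3], y5], y4] + [[[[y1, y2], y5], y3], y4]

In the tensor algebra, words opening y1 carry the y1-anchored form.
Composite bracket: [[[y1, y2], [y5, y3]], y4]
The bracket unfolds into 16 signed words via [a, b] = ab - ba (2^4 = 16).
Collect the words opening with y1:
  y1y2y3y5y4 (sign -1) contributes -[[[[y1, y2], y3], y5], y4]
  y1y2y5y3y4 (sign +1) contributes +[[[[y1, y2], y5], y3], y4]


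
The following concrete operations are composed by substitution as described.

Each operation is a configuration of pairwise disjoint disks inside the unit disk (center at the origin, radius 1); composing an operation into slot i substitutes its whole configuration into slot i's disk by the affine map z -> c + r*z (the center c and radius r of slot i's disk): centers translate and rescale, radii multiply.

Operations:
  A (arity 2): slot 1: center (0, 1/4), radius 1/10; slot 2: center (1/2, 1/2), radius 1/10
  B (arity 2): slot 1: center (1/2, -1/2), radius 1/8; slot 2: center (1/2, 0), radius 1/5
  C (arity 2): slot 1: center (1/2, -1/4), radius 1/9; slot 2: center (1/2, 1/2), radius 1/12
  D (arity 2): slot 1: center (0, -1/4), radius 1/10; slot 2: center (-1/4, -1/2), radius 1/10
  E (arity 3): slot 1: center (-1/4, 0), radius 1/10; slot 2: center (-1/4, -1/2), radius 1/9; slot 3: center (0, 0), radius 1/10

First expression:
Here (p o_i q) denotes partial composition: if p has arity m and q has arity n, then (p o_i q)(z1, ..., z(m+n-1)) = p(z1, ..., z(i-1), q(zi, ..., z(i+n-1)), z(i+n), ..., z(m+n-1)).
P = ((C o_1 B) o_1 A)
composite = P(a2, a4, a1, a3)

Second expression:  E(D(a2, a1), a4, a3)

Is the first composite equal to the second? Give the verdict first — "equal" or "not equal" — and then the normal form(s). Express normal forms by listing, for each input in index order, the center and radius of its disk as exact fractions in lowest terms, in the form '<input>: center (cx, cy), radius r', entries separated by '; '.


not equal — first a1: center (5/9, -1/4), radius 1/45; a2: center (5/9, -29/96), radius 1/720; a3: center (1/2, 1/2), radius 1/12; a4: center (9/16, -43/144), radius 1/720, second a1: center (-11/40, -1/20), radius 1/100; a2: center (-1/4, -1/40), radius 1/100; a3: center (0, 0), radius 1/10; a4: center (-1/4, -1/2), radius 1/9

The first expression reduces to a1: center (5/9, -1/4), radius 1/45; a2: center (5/9, -29/96), radius 1/720; a3: center (1/2, 1/2), radius 1/12; a4: center (9/16, -43/144), radius 1/720
The second expression reduces to a1: center (-11/40, -1/20), radius 1/100; a2: center (-1/4, -1/40), radius 1/100; a3: center (0, 0), radius 1/10; a4: center (-1/4, -1/2), radius 1/9
The normal forms differ: not equal.


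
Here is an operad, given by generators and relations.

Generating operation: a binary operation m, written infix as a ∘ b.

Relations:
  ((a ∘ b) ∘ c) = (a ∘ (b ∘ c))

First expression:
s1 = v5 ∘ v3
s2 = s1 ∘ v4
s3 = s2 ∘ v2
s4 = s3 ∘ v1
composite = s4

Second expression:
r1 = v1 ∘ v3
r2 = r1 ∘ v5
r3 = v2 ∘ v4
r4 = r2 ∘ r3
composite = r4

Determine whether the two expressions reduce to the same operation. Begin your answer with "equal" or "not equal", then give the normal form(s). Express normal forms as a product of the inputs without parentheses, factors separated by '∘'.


In normal form, the first expression is v5 ∘ v3 ∘ v4 ∘ v2 ∘ v1
In normal form, the second expression is v1 ∘ v3 ∘ v5 ∘ v2 ∘ v4
The forms do not match — not equal.

not equal — first v5 ∘ v3 ∘ v4 ∘ v2 ∘ v1, second v1 ∘ v3 ∘ v5 ∘ v2 ∘ v4


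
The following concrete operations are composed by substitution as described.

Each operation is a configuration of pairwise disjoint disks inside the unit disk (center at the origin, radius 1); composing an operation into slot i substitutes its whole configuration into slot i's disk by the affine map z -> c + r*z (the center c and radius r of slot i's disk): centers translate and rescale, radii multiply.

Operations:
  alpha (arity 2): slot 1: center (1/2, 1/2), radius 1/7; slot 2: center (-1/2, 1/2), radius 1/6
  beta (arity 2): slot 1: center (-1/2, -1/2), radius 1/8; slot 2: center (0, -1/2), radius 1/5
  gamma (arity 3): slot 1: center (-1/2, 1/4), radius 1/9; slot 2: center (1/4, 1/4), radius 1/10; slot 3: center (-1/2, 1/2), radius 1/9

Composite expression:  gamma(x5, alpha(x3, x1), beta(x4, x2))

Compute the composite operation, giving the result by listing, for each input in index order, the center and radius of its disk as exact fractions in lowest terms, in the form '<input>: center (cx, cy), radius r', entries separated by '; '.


x1: center (1/5, 3/10), radius 1/60; x2: center (-1/2, 4/9), radius 1/45; x3: center (3/10, 3/10), radius 1/70; x4: center (-5/9, 4/9), radius 1/72; x5: center (-1/2, 1/4), radius 1/9

Only the slot chain above each x matters under gamma; compose those maps.
for x5, the 1-step affine chain lands on center (-1/2, 1/4), radius 1/9
for x3, the 2-step affine chain lands on center (3/10, 3/10), radius 1/70
for x1, the 2-step affine chain lands on center (1/5, 3/10), radius 1/60
for x4, the 2-step affine chain lands on center (-5/9, 4/9), radius 1/72
for x2, the 2-step affine chain lands on center (-1/2, 4/9), radius 1/45


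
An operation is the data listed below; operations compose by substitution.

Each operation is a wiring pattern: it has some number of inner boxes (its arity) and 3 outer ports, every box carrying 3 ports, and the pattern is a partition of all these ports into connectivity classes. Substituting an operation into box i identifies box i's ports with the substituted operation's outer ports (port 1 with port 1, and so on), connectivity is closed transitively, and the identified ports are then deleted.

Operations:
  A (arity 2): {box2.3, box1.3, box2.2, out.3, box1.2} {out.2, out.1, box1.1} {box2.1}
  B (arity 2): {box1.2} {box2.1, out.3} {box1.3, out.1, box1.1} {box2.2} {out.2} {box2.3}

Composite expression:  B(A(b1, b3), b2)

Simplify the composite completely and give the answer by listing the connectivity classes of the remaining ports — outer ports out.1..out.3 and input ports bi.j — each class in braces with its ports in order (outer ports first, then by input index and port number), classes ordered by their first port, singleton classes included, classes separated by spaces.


After gluing at B, chains via deleted ports link the b-ports.
stage A: inputs (b1, b3), connectivity {out.1, out.2, b1.1} {out.3, b1.2, b1.3, b3.2, b3.3} {b3.1}, out.j its boundary
stage B: inputs (b1, b3, b2), connectivity {out.1, b1.1, b1.2, b1.3, b3.2, b3.3} {out.2} {out.3, b2.1} {b2.2} {b2.3} {b3.1}, out.j its boundary

{out.1, b1.1, b1.2, b1.3, b3.2, b3.3} {out.2} {out.3, b2.1} {b2.2} {b2.3} {b3.1}


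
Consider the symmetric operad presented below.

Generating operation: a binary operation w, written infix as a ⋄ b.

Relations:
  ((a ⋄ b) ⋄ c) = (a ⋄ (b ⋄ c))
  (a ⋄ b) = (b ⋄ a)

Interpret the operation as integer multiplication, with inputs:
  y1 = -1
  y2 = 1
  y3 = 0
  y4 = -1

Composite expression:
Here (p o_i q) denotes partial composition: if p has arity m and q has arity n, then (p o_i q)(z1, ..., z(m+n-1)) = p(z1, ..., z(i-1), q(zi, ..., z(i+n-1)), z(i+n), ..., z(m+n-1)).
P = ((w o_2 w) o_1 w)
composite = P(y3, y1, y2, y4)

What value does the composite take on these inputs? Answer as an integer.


0

(y3 ⋄ y1) = 0
(y2 ⋄ y4) = -1
((y3 ⋄ y1) ⋄ (y2 ⋄ y4)) = 0


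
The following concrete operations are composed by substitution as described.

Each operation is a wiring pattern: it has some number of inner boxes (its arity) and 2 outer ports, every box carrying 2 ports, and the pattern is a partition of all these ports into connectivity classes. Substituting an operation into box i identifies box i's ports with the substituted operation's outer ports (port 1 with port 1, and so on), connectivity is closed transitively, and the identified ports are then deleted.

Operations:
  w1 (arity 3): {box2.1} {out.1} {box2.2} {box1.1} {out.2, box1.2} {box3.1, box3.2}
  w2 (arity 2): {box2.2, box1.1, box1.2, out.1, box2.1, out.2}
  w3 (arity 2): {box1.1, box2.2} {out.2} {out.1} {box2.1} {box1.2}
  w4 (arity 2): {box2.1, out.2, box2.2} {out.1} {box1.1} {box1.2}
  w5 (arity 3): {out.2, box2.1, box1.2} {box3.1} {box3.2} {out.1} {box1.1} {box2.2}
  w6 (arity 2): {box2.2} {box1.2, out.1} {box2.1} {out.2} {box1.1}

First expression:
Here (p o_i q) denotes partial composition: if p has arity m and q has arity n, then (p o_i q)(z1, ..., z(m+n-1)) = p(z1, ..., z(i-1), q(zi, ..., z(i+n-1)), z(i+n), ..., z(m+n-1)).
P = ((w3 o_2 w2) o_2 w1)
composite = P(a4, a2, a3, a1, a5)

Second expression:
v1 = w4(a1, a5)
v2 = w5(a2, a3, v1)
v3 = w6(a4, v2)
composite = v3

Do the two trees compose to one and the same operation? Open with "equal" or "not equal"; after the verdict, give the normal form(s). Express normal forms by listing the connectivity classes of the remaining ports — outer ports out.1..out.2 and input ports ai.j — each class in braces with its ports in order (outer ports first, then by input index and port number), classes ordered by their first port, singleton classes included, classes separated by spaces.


The first composite normalizes to {out.1} {out.2} {a1.1, a1.2} {a2.1} {a2.2, a4.1, a5.1, a5.2} {a3.1} {a3.2} {a4.2}
The second composite normalizes to {out.1, a4.2} {out.2} {a1.1} {a1.2} {a2.1} {a2.2, a3.1} {a3.2} {a4.1} {a5.1, a5.2}
No match — not equal.

not equal; first: {out.1} {out.2} {a1.1, a1.2} {a2.1} {a2.2, a4.1, a5.1, a5.2} {a3.1} {a3.2} {a4.2}; second: {out.1, a4.2} {out.2} {a1.1} {a1.2} {a2.1} {a2.2, a3.1} {a3.2} {a4.1} {a5.1, a5.2}


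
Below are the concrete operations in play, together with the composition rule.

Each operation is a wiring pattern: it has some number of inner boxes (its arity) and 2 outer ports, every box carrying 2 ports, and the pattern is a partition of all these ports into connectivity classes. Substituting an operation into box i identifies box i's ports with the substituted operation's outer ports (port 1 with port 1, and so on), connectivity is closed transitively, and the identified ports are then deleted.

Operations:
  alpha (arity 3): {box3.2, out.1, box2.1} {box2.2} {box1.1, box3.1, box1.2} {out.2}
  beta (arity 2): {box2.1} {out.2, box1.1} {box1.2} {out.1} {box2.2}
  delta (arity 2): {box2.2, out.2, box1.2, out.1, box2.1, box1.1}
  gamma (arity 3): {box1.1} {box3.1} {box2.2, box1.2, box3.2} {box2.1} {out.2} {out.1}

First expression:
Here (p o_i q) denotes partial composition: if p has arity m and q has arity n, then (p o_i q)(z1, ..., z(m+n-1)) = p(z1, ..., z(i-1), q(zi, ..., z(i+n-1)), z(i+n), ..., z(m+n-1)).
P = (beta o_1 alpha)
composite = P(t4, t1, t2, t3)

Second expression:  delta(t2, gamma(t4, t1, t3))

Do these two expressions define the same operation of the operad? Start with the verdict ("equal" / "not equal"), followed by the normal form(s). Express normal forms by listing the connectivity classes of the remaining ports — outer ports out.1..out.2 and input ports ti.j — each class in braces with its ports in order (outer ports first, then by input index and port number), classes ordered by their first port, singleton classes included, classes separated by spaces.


not equal; first: {out.1} {out.2, t1.1, t2.2} {t1.2} {t2.1, t4.1, t4.2} {t3.1} {t3.2}; second: {out.1, out.2, t2.1, t2.2} {t1.1} {t1.2, t3.2, t4.2} {t3.1} {t4.1}

Reducing the first expression gives {out.1} {out.2, t1.1, t2.2} {t1.2} {t2.1, t4.1, t4.2} {t3.1} {t3.2}
Reducing the second expression gives {out.1, out.2, t2.1, t2.2} {t1.1} {t1.2, t3.2, t4.2} {t3.1} {t4.1}
The normal forms differ: not equal.


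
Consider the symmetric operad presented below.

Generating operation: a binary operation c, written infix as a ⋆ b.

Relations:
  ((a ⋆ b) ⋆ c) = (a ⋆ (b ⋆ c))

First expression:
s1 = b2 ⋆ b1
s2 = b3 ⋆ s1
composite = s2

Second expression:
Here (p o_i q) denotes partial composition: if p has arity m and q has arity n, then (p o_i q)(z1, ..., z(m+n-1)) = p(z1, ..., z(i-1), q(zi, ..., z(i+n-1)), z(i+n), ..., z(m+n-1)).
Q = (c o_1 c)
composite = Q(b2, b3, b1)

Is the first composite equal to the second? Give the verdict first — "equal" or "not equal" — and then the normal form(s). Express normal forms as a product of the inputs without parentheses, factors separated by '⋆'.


not equal — first b3 ⋆ b2 ⋆ b1, second b2 ⋆ b3 ⋆ b1

The first composite normalizes to b3 ⋆ b2 ⋆ b1
The second composite normalizes to b2 ⋆ b3 ⋆ b1
No match — not equal.


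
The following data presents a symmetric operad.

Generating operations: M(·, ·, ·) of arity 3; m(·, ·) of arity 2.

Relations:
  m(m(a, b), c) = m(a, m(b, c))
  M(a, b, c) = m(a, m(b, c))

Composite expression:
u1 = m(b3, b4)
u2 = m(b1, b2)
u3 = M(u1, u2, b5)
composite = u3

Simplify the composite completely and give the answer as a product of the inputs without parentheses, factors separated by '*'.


Under associativity of M, the answer is the b's in reading order.
m(b3, b4) flattens to b3 * b4
m(b1, b2) flattens to b1 * b2
M(m(b3, b4), m(b1, b2), b5) flattens to b3 * b4 * b1 * b2 * b5

b3 * b4 * b1 * b2 * b5


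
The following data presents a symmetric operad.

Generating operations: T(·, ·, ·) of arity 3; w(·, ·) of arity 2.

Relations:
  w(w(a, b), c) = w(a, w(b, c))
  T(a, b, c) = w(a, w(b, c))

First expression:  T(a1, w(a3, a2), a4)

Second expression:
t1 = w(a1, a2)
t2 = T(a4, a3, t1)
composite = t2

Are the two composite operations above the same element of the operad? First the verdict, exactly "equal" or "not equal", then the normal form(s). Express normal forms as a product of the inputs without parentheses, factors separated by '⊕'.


not equal: they reduce to a1 ⊕ a3 ⊕ a2 ⊕ a4 and a4 ⊕ a3 ⊕ a1 ⊕ a2

Normal form of the first expression: a1 ⊕ a3 ⊕ a2 ⊕ a4
Normal form of the second expression: a4 ⊕ a3 ⊕ a1 ⊕ a2
The forms do not match — not equal.


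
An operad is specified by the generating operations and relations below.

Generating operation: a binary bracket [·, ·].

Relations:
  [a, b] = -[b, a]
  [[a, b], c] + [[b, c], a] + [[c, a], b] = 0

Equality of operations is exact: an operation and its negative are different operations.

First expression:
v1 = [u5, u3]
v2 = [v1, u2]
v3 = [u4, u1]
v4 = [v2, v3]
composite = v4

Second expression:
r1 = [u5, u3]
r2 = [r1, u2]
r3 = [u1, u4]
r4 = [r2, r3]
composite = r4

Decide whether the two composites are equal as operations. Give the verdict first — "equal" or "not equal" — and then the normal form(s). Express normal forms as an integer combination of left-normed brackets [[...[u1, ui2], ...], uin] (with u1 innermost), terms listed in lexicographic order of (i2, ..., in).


Normal form of the first expression: [[[[u1, u4], u2], u3], u5] - [[[[u1, u4], u2], u5], u3] - [[[[u1, u4], u3], u5], u2] + [[[[u1, u4], u5], u3], u2]
Normal form of the second expression: -[[[[u1, u4], u2], u3], u5] + [[[[u1, u4], u2], u5], u3] + [[[[u1, u4], u3], u5], u2] - [[[[u1, u4], u5], u3], u2]
The normal forms differ: not equal.

not equal: they reduce to [[[[u1, u4], u2], u3], u5] - [[[[u1, u4], u2], u5], u3] - [[[[u1, u4], u3], u5], u2] + [[[[u1, u4], u5], u3], u2] and -[[[[u1, u4], u2], u3], u5] + [[[[u1, u4], u2], u5], u3] + [[[[u1, u4], u3], u5], u2] - [[[[u1, u4], u5], u3], u2]


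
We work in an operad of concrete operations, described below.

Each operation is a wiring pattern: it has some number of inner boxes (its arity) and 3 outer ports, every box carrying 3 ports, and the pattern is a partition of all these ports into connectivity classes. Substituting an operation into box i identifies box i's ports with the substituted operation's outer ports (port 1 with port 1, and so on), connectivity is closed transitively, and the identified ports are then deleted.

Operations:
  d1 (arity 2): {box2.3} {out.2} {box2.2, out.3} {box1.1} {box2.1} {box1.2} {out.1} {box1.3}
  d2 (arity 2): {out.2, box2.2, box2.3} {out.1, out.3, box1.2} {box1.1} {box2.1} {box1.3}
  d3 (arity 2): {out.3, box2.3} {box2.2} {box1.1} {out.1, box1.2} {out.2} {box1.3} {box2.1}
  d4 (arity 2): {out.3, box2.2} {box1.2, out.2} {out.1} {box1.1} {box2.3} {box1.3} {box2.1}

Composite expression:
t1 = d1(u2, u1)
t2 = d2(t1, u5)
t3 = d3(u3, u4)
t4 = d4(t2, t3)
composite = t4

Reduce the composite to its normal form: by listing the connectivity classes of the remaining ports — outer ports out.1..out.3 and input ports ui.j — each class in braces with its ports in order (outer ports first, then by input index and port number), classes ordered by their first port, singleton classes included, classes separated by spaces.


Two ports join when wires chain via d4-identified ports.
through d1, on inputs (u2, u1): {out.1} {out.2} {out.3, u1.2} {u1.1} {u1.3} {u2.1} {u2.2} {u2.3} (out.j = stage outer ports)
through d2, on inputs (u2, u1, u5): {out.1, out.3} {out.2, u5.2, u5.3} {u1.1} {u1.2} {u1.3} {u2.1} {u2.2} {u2.3} {u5.1} (out.j = stage outer ports)
through d3, on inputs (u3, u4): {out.1, u3.2} {out.2} {out.3, u4.3} {u3.1} {u3.3} {u4.1} {u4.2} (out.j = stage outer ports)
through d4, on inputs (u2, u1, u5, u3, u4): {out.1} {out.2, u5.2, u5.3} {out.3} {u1.1} {u1.2} {u1.3} {u2.1} {u2.2} {u2.3} {u3.1} {u3.2} {u3.3} {u4.1} {u4.2} {u4.3} {u5.1} (out.j = stage outer ports)

{out.1} {out.2, u5.2, u5.3} {out.3} {u1.1} {u1.2} {u1.3} {u2.1} {u2.2} {u2.3} {u3.1} {u3.2} {u3.3} {u4.1} {u4.2} {u4.3} {u5.1}


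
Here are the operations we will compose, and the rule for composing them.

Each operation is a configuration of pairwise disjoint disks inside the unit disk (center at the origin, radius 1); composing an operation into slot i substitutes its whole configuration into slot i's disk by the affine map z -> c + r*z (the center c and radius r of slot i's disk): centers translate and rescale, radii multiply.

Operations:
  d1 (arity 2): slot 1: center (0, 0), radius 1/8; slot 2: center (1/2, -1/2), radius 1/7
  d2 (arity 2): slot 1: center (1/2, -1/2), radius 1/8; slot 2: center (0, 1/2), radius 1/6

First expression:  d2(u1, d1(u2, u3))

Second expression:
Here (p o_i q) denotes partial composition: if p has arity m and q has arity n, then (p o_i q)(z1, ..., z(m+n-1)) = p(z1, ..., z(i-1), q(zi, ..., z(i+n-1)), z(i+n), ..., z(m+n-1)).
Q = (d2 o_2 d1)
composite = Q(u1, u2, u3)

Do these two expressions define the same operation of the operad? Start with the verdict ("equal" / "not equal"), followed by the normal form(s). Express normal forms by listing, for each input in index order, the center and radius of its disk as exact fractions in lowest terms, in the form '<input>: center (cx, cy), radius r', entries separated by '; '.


The first composite normalizes to u1: center (1/2, -1/2), radius 1/8; u2: center (0, 1/2), radius 1/48; u3: center (1/12, 5/12), radius 1/42
The second composite normalizes to u1: center (1/2, -1/2), radius 1/8; u2: center (0, 1/2), radius 1/48; u3: center (1/12, 5/12), radius 1/42
One common form — equal.

equal; both compose to u1: center (1/2, -1/2), radius 1/8; u2: center (0, 1/2), radius 1/48; u3: center (1/12, 5/12), radius 1/42


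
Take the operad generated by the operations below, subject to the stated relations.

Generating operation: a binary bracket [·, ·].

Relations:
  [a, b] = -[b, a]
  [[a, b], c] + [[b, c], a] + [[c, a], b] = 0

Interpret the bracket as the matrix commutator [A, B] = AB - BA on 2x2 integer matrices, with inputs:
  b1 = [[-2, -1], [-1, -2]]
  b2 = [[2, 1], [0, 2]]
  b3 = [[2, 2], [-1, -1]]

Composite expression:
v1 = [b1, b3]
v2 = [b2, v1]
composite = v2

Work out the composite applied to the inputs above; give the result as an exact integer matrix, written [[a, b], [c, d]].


[b1, b3] = [[3, 3], [-3, -3]]
[b2, [b1, b3]] = [[-3, -6], [0, 3]]

[[-3, -6], [0, 3]]


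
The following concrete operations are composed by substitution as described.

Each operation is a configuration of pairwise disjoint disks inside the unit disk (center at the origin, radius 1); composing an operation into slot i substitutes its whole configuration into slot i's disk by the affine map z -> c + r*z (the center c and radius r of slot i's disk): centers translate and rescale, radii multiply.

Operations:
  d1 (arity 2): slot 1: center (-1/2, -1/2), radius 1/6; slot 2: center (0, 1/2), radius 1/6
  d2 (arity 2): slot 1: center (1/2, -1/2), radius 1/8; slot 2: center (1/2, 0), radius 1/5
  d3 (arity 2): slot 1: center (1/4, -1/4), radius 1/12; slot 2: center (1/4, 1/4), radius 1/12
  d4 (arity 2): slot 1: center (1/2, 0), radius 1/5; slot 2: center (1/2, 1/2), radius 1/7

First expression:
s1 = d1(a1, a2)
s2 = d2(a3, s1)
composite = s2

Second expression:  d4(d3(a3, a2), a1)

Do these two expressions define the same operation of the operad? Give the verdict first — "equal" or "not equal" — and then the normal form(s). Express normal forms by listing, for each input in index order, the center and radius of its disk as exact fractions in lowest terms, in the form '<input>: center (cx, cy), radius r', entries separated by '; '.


not equal; first: a1: center (2/5, -1/10), radius 1/30; a2: center (1/2, 1/10), radius 1/30; a3: center (1/2, -1/2), radius 1/8; second: a1: center (1/2, 1/2), radius 1/7; a2: center (11/20, 1/20), radius 1/60; a3: center (11/20, -1/20), radius 1/60

The first composite normalizes to a1: center (2/5, -1/10), radius 1/30; a2: center (1/2, 1/10), radius 1/30; a3: center (1/2, -1/2), radius 1/8
The second composite normalizes to a1: center (1/2, 1/2), radius 1/7; a2: center (11/20, 1/20), radius 1/60; a3: center (11/20, -1/20), radius 1/60
The forms do not match — not equal.


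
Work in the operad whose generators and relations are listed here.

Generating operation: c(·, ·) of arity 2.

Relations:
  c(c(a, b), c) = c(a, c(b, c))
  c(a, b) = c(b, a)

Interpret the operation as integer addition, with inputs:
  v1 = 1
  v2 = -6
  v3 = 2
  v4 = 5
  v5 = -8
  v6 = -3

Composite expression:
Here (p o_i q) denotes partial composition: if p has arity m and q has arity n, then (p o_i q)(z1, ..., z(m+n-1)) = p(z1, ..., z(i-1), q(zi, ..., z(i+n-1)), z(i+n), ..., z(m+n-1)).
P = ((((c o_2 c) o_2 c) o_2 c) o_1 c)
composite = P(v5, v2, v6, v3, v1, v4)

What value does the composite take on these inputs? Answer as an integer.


-9

c(v5, v2) = -14
c(v6, v3) = -1
c(c(v6, v3), v1) = 0
c(c(c(v6, v3), v1), v4) = 5
c(c(v5, v2), c(c(c(v6, v3), v1), v4)) = -9


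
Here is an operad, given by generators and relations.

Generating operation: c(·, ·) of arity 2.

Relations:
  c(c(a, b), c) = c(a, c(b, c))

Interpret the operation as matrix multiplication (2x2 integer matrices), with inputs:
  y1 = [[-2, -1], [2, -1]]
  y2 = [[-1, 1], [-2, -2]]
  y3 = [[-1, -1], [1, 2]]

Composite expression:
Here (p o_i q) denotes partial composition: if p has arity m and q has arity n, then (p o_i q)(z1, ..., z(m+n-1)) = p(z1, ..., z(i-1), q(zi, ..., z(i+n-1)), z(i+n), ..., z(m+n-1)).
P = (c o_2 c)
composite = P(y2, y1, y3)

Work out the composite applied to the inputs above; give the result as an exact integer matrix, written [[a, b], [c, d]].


[[-4, -4], [4, 8]]

c(y1, y3) = [[1, 0], [-3, -4]]
c(y2, c(y1, y3)) = [[-4, -4], [4, 8]]


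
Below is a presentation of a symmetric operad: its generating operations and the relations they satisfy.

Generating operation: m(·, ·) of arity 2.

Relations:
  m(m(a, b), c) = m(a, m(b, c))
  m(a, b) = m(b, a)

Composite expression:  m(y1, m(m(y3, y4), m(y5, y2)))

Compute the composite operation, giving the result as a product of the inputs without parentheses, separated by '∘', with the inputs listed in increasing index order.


Key point: m commutes, so take the y-inputs in any fixed order.
m(y3, y4) spells out as y3 ∘ y4
m(y5, y2) spells out as y5 ∘ y2
m(m(y3, y4), m(y5, y2)) spells out as y3 ∘ y4 ∘ y5 ∘ y2
m(y1, m(m(y3, y4), m(y5, y2))) spells out as y1 ∘ y3 ∘ y4 ∘ y5 ∘ y2
putting the inputs in ascending order: y1 ∘ y2 ∘ y3 ∘ y4 ∘ y5

y1 ∘ y2 ∘ y3 ∘ y4 ∘ y5


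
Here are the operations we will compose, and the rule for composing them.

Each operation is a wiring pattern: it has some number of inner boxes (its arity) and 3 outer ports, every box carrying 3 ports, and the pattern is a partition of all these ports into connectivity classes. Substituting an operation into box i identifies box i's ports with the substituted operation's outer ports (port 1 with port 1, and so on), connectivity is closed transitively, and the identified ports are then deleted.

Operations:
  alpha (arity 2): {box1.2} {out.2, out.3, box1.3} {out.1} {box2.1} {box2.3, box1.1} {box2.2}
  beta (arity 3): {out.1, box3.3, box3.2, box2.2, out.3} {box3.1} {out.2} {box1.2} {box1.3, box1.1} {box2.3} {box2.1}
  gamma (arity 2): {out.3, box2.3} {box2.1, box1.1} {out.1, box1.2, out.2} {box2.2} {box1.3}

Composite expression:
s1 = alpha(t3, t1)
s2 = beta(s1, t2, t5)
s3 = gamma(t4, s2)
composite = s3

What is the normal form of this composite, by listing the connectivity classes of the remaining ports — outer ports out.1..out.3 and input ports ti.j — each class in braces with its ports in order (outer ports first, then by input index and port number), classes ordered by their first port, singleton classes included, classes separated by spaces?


Substituting into gamma glues patterns; closure does the rest.
the subtree at alpha composes to {out.1} {out.2, out.3, t3.3} {t1.1} {t1.2} {t1.3, t3.1} {t3.2} on (t3, t1); out.j = own outer ports
the subtree at beta composes to {out.1, out.3, t2.2, t5.2, t5.3} {out.2} {t1.1} {t1.2} {t1.3, t3.1} {t2.1} {t2.3} {t3.2} {t3.3} {t5.1} on (t3, t1, t2, t5); out.j = own outer ports
the subtree at gamma composes to {out.1, out.2, t4.2} {out.3, t2.2, t4.1, t5.2, t5.3} {t1.1} {t1.2} {t1.3, t3.1} {t2.1} {t2.3} {t3.2} {t3.3} {t4.3} {t5.1} on (t4, t3, t1, t2, t5); out.j = own outer ports

{out.1, out.2, t4.2} {out.3, t2.2, t4.1, t5.2, t5.3} {t1.1} {t1.2} {t1.3, t3.1} {t2.1} {t2.3} {t3.2} {t3.3} {t4.3} {t5.1}


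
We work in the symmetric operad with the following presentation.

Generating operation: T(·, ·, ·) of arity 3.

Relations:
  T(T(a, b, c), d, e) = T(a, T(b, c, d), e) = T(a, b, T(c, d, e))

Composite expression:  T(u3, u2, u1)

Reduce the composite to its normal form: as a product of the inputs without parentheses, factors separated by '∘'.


All parenthesizations of T agree; list the u-inputs left to right.
T(u3, u2, u1) collapses to u3 ∘ u2 ∘ u1

u3 ∘ u2 ∘ u1


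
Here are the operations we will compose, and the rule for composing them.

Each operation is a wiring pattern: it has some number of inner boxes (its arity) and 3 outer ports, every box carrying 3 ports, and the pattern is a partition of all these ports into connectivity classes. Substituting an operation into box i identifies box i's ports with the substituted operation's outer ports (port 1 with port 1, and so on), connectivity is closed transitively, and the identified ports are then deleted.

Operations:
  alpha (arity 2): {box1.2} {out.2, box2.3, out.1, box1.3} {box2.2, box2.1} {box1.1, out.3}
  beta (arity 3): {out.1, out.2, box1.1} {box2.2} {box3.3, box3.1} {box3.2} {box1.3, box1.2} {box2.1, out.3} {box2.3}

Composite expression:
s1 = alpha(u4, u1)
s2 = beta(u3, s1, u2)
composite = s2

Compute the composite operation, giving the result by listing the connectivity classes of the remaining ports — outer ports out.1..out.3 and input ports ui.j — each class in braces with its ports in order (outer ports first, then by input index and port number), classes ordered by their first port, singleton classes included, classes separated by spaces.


{out.1, out.2, u3.1} {out.3, u1.3, u4.3} {u1.1, u1.2} {u2.1, u2.3} {u2.2} {u3.2, u3.3} {u4.1} {u4.2}

After gluing at beta, chains via deleted ports link the u-ports.
the subtree at alpha composes to {out.1, out.2, u1.3, u4.3} {out.3, u4.1} {u1.1, u1.2} {u4.2} on (u4, u1); out.j = own outer ports
the subtree at beta composes to {out.1, out.2, u3.1} {out.3, u1.3, u4.3} {u1.1, u1.2} {u2.1, u2.3} {u2.2} {u3.2, u3.3} {u4.1} {u4.2} on (u3, u4, u1, u2); out.j = own outer ports


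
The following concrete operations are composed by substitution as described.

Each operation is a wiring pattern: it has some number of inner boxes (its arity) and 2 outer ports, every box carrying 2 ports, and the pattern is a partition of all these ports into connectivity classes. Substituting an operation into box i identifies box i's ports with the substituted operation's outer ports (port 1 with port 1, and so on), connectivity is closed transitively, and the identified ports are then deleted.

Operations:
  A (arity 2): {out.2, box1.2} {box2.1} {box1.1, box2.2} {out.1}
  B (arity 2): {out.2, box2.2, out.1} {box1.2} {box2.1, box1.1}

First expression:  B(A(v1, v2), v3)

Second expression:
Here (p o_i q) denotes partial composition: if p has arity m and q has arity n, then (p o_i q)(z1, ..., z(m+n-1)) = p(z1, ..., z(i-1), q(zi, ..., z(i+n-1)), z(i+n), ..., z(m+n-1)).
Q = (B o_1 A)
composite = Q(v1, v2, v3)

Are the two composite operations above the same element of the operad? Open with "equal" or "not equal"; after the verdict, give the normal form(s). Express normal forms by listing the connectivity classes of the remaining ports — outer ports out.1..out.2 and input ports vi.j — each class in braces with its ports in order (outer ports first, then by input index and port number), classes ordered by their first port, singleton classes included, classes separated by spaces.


The first expression, normalized: {out.1, out.2, v3.2} {v1.1, v2.2} {v1.2} {v2.1} {v3.1}
The second expression, normalized: {out.1, out.2, v3.2} {v1.1, v2.2} {v1.2} {v2.1} {v3.1}
Same normal form: equal.

equal: each reduces to {out.1, out.2, v3.2} {v1.1, v2.2} {v1.2} {v2.1} {v3.1}
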